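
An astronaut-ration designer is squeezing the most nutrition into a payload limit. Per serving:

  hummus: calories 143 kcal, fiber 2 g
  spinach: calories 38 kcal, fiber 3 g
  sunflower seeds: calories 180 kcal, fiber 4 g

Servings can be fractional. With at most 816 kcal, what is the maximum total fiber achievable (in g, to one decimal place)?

Fiber per kcal: spinach 0.07895, sunflower seeds 0.02222, hummus 0.01399.
With no serving limits, spend the whole calories allowance on spinach: 816 kcal / 38 kcal × 3 g = 64.4 g.

64.4 g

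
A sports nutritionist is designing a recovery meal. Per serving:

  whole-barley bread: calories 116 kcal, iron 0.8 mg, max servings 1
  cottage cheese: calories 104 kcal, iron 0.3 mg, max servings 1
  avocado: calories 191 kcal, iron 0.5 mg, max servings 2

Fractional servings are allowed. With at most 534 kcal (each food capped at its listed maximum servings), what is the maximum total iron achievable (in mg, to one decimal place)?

Iron per kcal: whole-barley bread 0.006897, cottage cheese 0.002885, avocado 0.002618.
Take 1 serving of whole-barley bread: uses 116 kcal, +0.8 mg iron (running total 0.8 mg).
Take 1 serving of cottage cheese: uses 104 kcal, +0.3 mg iron (running total 1.1 mg).
Take 1.644 servings of avocado: uses 314 kcal, +0.8 mg iron (running total 1.9 mg).
Filling greedily by iron-per-kcal is optimal for one linear limit, giving 1.9 mg.

1.9 mg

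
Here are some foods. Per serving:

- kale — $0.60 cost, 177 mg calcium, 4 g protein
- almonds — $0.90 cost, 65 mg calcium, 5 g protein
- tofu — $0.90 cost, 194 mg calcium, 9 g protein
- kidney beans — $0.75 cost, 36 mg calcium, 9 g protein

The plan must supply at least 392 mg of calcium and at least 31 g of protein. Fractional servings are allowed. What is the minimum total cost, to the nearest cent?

Compare the cost at each extreme point of the feasible region.
kale only: max(392/177, 31/4) = 7.75 servings → $4.65.
almonds only: max(392/65, 31/5) = 6.2 servings → $5.58.
tofu only: max(392/194, 31/9) = 3.444 servings → $3.10.
kidney beans only: max(392/36, 31/9) = 10.89 servings → $8.17.
kale + almonds: the both-tight solution has a negative serving — not a feasible corner.
kale + tofu with both targets exact would need a negative amount; discard.
kale + kidney beans with both tight: 1.665 servings and 2.705 servings → $3.03.
almonds + tofu: the both-tight solution has a negative serving — not a feasible corner.
almonds + kidney beans with both tight: 5.956 servings and 0.1358 servings → $5.46.
tofu + kidney beans with both tight: 1.696 servings and 1.748 servings → $2.84.
The minimum over all feasible corners is $2.84.

$2.84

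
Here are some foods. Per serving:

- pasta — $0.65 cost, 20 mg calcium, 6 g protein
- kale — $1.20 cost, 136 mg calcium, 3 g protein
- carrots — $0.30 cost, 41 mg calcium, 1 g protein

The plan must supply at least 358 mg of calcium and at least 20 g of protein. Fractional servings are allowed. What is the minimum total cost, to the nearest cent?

The cheapest plan sits at a corner of the feasible region — with two constraints it uses at most two foods.
pasta only: max(358/20, 20/6) = 17.9 servings → $11.63.
kale only: max(358/136, 20/3) = 6.667 servings → $8.00.
carrots only: max(358/41, 20/1) = 20 servings → $6.00.
pasta + kale with both tight: 2.177 servings and 2.312 servings → $4.19.
pasta + carrots with both tight: 2.044 servings and 7.735 servings → $3.65.
kale + carrots: the both-tight solution has a negative serving — not a feasible corner.
The minimum over all feasible corners is $3.65.

$3.65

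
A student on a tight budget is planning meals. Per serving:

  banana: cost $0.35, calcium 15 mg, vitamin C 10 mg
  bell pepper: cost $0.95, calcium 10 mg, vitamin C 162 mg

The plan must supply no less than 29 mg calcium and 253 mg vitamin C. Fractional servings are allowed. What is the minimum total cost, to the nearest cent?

Compare the cost at each extreme point of the feasible region.
banana only: max(29/15, 253/10) = 25.3 servings → $8.86.
bell pepper only: max(29/10, 253/162) = 2.9 servings → $2.75.
banana + bell pepper with both tight: 0.9305 servings and 1.504 servings → $1.75.
So the least-cost plan costs $1.75.

$1.75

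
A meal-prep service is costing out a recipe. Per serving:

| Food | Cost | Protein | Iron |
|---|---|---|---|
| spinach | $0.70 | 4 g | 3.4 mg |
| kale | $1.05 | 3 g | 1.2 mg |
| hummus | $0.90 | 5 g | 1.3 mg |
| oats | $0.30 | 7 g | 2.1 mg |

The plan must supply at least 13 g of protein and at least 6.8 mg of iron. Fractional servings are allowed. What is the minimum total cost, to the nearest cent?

At the optimum either one food covers both requirements or two foods hit both targets exactly; no other combination can be cheaper.
spinach only: max(13/4, 6.8/3.4) = 3.25 servings → $2.27.
kale only: max(13/3, 6.8/1.2) = 5.667 servings → $5.95.
hummus only: max(13/5, 6.8/1.3) = 5.231 servings → $4.71.
oats only: max(13/7, 6.8/2.1) = 3.238 servings → $0.97.
spinach + kale with both tight: 0.8889 servings and 3.148 servings → $3.93.
spinach + hummus with both tight: 1.449 servings and 1.441 servings → $2.31.
spinach + oats with both tight: 1.318 servings and 1.104 servings → $1.25.
kale + hummus: the both-tight solution has a negative serving — not a feasible corner.
kale + oats: intersection lies outside the first quadrant.
hummus + oats: the both-tight solution has a negative serving — not a feasible corner.
So the least-cost plan costs $0.97.

$0.97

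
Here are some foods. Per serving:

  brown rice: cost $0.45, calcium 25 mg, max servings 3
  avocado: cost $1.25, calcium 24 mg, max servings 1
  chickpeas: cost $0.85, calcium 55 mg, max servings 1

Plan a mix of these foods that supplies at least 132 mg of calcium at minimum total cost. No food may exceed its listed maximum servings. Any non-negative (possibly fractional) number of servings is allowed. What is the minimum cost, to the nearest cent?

$2.30

Cost per mg of calcium: chickpeas $0.0155, brown rice $0.0180, avocado $0.0521.
Take 1 serving of chickpeas: +55.0 mg calcium for $0.85 (total $0.85, still need 77.0 mg).
Take 3 servings of brown rice: +75.0 mg calcium for $1.35 (total $2.20, still need 2.0 mg).
Take 0.08333 servings of avocado: +2.0 mg calcium for $0.10 (total $2.30, still need 0.0 mg).
Greedy by cheapest-per-mg is optimal for a single linear constraint, so the minimum cost is $2.30.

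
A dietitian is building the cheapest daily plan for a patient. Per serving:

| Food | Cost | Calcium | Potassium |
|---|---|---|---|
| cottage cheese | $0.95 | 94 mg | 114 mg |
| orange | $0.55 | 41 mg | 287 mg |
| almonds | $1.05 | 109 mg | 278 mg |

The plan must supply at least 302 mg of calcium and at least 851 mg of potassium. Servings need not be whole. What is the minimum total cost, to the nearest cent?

$2.98

With two linear requirements the optimum uses one or two foods; enumerate the corners.
cottage cheese only: max(302/94, 851/114) = 7.465 servings → $7.09.
orange only: max(302/41, 851/287) = 7.366 servings → $4.05.
almonds only: max(302/109, 851/278) = 3.061 servings → $3.21.
cottage cheese + orange with both tight: 2.322 servings and 2.043 servings → $3.33.
cottage cheese + almonds: the both-tight solution has a negative serving — not a feasible corner.
orange + almonds with both tight: 0.4427 servings and 2.604 servings → $2.98.
So the least-cost plan costs $2.98.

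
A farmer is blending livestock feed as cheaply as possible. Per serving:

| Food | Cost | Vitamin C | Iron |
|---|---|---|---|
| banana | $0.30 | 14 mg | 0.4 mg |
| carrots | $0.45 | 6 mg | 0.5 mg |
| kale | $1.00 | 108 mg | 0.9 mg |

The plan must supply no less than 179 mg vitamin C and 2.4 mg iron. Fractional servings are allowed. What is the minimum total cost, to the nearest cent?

Minimising a linear cost over {vitamin C ≥ 179, iron ≥ 2.4, servings ≥ 0} — the optimum is at a vertex, using one or two foods.
banana only: max(179/14, 2.4/0.4) = 12.79 servings → $3.84.
carrots only: max(179/6, 2.4/0.5) = 29.83 servings → $13.43.
kale only: max(179/108, 2.4/0.9) = 2.667 servings → $2.67.
banana + carrots: intersection lies outside the first quadrant.
banana + kale with both tight: 3.206 servings and 1.242 servings → $2.20.
carrots + kale with both tight: 2.019 servings and 1.545 servings → $2.45.
So the least-cost plan costs $2.20.

$2.20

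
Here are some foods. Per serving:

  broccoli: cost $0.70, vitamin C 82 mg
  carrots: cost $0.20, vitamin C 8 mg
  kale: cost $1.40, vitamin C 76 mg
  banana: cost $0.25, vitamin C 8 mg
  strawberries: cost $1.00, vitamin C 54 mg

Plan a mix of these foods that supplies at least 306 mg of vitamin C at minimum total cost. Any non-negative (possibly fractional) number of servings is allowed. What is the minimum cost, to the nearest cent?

$2.61

Cost per mg of vitamin C: broccoli $0.0085, kale $0.0184, strawberries $0.0185, carrots $0.0250, banana $0.0312.
With no serving limits, use only broccoli: 306 mg / 82 mg = 3.732 servings × $0.70 = $2.61.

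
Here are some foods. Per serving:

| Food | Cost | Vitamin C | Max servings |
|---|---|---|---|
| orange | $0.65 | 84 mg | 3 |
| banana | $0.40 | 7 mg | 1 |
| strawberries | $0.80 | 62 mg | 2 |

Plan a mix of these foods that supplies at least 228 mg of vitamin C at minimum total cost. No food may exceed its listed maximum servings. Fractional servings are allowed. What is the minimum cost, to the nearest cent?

$1.76

Cost per mg of vitamin C: orange $0.0077, strawberries $0.0129, banana $0.0571.
Take 2.714 servings of orange: +228.0 mg vitamin C for $1.76 (total $1.76, still need 0.0 mg).
Filling from the cheapest source first is optimal under one linear minimum: $1.76.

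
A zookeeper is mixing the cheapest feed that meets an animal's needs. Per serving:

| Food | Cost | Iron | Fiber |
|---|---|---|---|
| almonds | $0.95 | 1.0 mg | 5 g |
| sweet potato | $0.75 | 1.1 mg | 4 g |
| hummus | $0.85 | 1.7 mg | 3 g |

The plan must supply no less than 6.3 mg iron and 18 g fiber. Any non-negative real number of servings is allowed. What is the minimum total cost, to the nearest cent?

Two binding constraints pin down two serving amounts, so the optimal mix uses at most two foods. The candidates are each food alone (scaled to the tighter of iron/fiber) and each pair with both constraints tight.
almonds only: max(6.3/1.0, 18/5) = 6.3 servings → $5.99.
sweet potato only: max(6.3/1.1, 18/4) = 5.727 servings → $4.30.
hummus only: max(6.3/1.7, 18/3) = 6 servings → $5.10.
almonds + sweet potato: intersection lies outside the first quadrant.
almonds + hummus with both tight: 2.127 servings and 2.455 servings → $4.11.
sweet potato + hummus with both tight: 3.343 servings and 1.543 servings → $3.82.
Cheapest feasible corner: $3.82.

$3.82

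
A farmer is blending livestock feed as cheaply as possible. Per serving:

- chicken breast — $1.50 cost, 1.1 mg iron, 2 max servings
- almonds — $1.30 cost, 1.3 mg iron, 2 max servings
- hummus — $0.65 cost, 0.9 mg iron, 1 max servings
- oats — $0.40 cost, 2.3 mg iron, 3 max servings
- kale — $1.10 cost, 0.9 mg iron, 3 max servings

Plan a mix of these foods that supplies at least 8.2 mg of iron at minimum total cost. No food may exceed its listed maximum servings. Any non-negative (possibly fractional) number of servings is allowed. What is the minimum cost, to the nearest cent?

$2.25

Cost per mg of iron: oats $0.1739, hummus $0.7222, almonds $1.0000, kale $1.2222, chicken breast $1.3636.
Take 3 servings of oats: +6.9 mg iron for $1.20 (total $1.20, still need 1.3 mg).
Take 1 serving of hummus: +0.9 mg iron for $0.65 (total $1.85, still need 0.4 mg).
Take 0.3077 servings of almonds: +0.4 mg iron for $0.40 (total $2.25, still need 0.0 mg).
Filling from the cheapest source first is optimal under one linear minimum: $2.25.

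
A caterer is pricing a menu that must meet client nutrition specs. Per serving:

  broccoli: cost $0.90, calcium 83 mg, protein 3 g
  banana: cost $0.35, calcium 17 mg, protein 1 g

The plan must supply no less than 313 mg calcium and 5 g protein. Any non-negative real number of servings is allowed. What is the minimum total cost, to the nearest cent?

Minimising a linear cost over {calcium ≥ 313, protein ≥ 5, servings ≥ 0} — the optimum is at a vertex, using one or two foods.
broccoli only: max(313/83, 5/3) = 3.771 servings → $3.39.
banana only: max(313/17, 5/1) = 18.41 servings → $6.44.
broccoli + banana: intersection lies outside the first quadrant.
So the least-cost plan costs $3.39.

$3.39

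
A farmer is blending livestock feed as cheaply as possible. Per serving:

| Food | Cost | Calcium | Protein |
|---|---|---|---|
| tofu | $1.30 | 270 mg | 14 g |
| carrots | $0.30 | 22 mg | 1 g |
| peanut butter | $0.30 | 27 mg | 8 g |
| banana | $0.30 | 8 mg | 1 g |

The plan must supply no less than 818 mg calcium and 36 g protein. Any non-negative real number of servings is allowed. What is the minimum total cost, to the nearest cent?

With two linear requirements the optimum uses one or two foods; enumerate the corners.
tofu only: max(818/270, 36/14) = 3.03 servings → $3.94.
carrots only: max(818/22, 36/1) = 37.18 servings → $11.15.
peanut butter only: max(818/27, 36/8) = 30.3 servings → $9.09.
banana only: max(818/8, 36/1) = 102.2 servings → $30.68.
tofu + carrots: intersection lies outside the first quadrant.
tofu + peanut butter: intersection lies outside the first quadrant.
tofu + banana with both targets exact would need a negative amount; discard.
carrots + peanut butter: intersection lies outside the first quadrant.
carrots + banana: intersection lies outside the first quadrant.
peanut butter + banana with both targets exact would need a negative amount; discard.
Cheapest feasible corner: $3.94.

$3.94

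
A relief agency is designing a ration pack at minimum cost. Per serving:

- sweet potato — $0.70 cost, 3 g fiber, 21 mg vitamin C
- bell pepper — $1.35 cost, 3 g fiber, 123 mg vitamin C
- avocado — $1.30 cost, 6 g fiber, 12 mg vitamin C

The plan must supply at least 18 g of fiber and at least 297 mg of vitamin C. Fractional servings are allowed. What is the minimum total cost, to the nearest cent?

This is a tiny linear program; its minimum lies at a vertex of the feasible set. List the vertices and price them.
sweet potato only: max(18/3, 297/21) = 14.14 servings → $9.90.
bell pepper only: max(18/3, 297/123) = 6 servings → $8.10.
avocado only: max(18/6, 297/12) = 24.75 servings → $32.17.
sweet potato + bell pepper with both tight: 4.324 servings and 1.676 servings → $5.29.
sweet potato + avocado: the both-tight solution has a negative serving — not a feasible corner.
bell pepper + avocado with both tight: 2.231 servings and 1.885 servings → $5.46.
The minimum over all feasible corners is $5.29.

$5.29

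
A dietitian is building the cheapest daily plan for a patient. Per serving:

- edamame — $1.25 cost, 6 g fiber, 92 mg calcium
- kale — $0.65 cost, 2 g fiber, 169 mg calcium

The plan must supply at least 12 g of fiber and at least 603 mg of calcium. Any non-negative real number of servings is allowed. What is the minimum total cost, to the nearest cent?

At the optimum either one food covers both requirements or two foods hit both targets exactly; no other combination can be cheaper.
edamame only: max(12/6, 603/92) = 6.554 servings → $8.19.
kale only: max(12/2, 603/169) = 6 servings → $3.90.
edamame + kale with both tight: 0.9904 servings and 3.029 servings → $3.21.
Cheapest feasible corner: $3.21.

$3.21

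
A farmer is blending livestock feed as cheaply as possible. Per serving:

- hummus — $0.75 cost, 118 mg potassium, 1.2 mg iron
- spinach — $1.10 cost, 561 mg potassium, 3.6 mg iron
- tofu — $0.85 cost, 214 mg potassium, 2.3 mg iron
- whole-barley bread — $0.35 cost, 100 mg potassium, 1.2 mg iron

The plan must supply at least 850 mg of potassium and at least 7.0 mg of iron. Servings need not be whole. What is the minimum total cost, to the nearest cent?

hummus only: max(850/118, 7.0/1.2) = 7.203 servings → $5.40.
spinach only: max(850/561, 7.0/3.6) = 1.944 servings → $2.14.
tofu only: max(850/214, 7.0/2.3) = 3.972 servings → $3.38.
whole-barley bread only: max(850/100, 7.0/1.2) = 8.5 servings → $2.98.
hummus + spinach with both tight: 3.49 servings and 0.781 servings → $3.48.
hummus + tofu: the both-tight solution has a negative serving — not a feasible corner.
hummus + whole-barley bread: the both-tight solution has a negative serving — not a feasible corner.
spinach + tofu with both tight: 0.879 servings and 1.668 servings → $2.38.
spinach + whole-barley bread with both tight: 1.022 servings and 2.768 servings → $2.09.
tofu + whole-barley bread: the both-tight solution has a negative serving — not a feasible corner.
So the least-cost plan costs $2.09.

$2.09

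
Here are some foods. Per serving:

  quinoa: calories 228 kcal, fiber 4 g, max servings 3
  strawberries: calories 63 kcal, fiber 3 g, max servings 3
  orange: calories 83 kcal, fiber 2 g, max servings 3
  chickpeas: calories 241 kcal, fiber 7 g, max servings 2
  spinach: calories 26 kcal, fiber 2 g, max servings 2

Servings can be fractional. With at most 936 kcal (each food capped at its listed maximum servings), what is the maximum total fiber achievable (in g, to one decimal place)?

32.1 g

Fiber per kcal: spinach 0.07692, strawberries 0.04762, chickpeas 0.02905, orange 0.0241, quinoa 0.01754.
Take 2 servings of spinach: uses 52 kcal, +4.0 g fiber (running total 4.0 g).
Take 3 servings of strawberries: uses 189 kcal, +9.0 g fiber (running total 13.0 g).
Take 2 servings of chickpeas: uses 482 kcal, +14.0 g fiber (running total 27.0 g).
Take 2.566 servings of orange: uses 213 kcal, +5.1 g fiber (running total 32.1 g).
Greedy by best ratio exhausts the calories allowance optimally: 32.1 g.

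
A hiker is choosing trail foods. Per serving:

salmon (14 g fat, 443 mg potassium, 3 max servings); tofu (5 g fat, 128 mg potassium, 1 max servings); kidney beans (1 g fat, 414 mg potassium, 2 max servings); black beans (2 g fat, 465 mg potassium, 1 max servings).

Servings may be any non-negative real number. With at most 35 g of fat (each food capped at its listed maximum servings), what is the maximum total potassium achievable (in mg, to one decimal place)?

Potassium per g fat: kidney beans 414, black beans 232.5, salmon 31.64, tofu 25.6.
Take 2 servings of kidney beans: uses 2 g fat, +828.0 mg potassium (running total 828.0 mg).
Take 1 serving of black beans: uses 2 g fat, +465.0 mg potassium (running total 1293.0 mg).
Take 2.214 servings of salmon: uses 31 g fat, +980.9 mg potassium (running total 2273.9 mg).
Filling greedily by potassium-per-g fat is optimal for one linear limit, giving 2273.9 mg.

2273.9 mg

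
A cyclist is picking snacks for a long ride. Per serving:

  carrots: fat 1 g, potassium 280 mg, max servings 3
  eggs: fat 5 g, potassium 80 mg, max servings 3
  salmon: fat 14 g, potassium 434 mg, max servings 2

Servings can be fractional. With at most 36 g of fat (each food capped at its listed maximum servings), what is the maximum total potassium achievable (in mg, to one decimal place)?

Potassium per g fat: carrots 280, salmon 31, eggs 16.
Take 3 servings of carrots: uses 3 g fat, +840.0 mg potassium (running total 840.0 mg).
Take 2 servings of salmon: uses 28 g fat, +868.0 mg potassium (running total 1708.0 mg).
Take 1 serving of eggs: uses 5 g fat, +80.0 mg potassium (running total 1788.0 mg).
Filling greedily by potassium-per-g fat is optimal for one linear limit, giving 1788.0 mg.

1788.0 mg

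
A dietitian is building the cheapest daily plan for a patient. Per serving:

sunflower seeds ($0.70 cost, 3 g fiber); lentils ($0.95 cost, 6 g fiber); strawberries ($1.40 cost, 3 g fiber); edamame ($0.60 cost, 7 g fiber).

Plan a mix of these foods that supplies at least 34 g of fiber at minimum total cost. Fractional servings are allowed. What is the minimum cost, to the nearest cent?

$2.91

Cost per g of fiber: edamame $0.0857, lentils $0.1583, sunflower seeds $0.2333, strawberries $0.4667.
With no serving limits, use only edamame: 34 g / 7 g = 4.857 servings × $0.60 = $2.91.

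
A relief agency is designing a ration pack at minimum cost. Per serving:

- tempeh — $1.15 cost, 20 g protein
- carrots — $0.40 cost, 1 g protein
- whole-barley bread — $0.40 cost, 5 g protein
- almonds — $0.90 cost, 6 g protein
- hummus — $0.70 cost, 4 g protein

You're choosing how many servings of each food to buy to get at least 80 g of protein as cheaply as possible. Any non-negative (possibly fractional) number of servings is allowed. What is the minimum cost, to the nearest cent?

$4.60

Cost per g of protein: tempeh $0.0575, whole-barley bread $0.0800, almonds $0.1500, hummus $0.1750, carrots $0.4000.
With no serving limits, use only tempeh: 80 g / 20 g = 4 servings × $1.15 = $4.60.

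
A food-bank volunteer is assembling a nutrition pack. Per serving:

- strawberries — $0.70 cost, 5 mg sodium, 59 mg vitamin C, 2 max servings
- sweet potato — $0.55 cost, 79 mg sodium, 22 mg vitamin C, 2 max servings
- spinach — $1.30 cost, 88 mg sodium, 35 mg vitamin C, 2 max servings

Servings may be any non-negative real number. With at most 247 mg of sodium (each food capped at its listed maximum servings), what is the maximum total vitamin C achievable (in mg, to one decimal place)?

205.0 mg

Vitamin C per mg sodium: strawberries 11.8, spinach 0.3977, sweet potato 0.2785.
Take 2 servings of strawberries: uses 10 mg sodium, +118.0 mg vitamin C (running total 118.0 mg).
Take 2 servings of spinach: uses 176 mg sodium, +70.0 mg vitamin C (running total 188.0 mg).
Take 0.7722 servings of sweet potato: uses 61 mg sodium, +17.0 mg vitamin C (running total 205.0 mg).
Greedy by best ratio exhausts the sodium allowance optimally: 205.0 mg.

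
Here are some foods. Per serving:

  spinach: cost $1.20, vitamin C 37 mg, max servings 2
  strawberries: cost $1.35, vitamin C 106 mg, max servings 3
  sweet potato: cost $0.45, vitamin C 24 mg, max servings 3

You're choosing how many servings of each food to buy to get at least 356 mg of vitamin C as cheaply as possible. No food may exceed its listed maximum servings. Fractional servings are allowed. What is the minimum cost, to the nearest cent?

$4.76

Cost per mg of vitamin C: strawberries $0.0127, sweet potato $0.0187, spinach $0.0324.
Take 3 servings of strawberries: +318.0 mg vitamin C for $4.05 (total $4.05, still need 38.0 mg).
Take 1.583 servings of sweet potato: +38.0 mg vitamin C for $0.71 (total $4.76, still need 0.0 mg).
Greedy by cheapest-per-mg is optimal for a single linear constraint, so the minimum cost is $4.76.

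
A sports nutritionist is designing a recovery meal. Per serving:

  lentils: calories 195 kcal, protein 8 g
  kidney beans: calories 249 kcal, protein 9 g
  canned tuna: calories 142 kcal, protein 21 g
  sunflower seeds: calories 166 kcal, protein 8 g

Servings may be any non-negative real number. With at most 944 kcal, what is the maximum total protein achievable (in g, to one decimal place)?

Protein per kcal: canned tuna 0.1479, sunflower seeds 0.04819, lentils 0.04103, kidney beans 0.03614.
With no serving limits, spend the whole calories allowance on canned tuna: 944 kcal / 142 kcal × 21 g = 139.6 g.

139.6 g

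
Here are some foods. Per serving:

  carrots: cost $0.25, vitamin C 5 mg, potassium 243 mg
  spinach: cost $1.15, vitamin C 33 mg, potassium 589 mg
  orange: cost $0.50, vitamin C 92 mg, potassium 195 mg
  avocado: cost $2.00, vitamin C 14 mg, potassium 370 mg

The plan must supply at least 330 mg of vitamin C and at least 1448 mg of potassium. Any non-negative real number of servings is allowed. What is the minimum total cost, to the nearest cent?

This is a tiny linear program; its minimum lies at a vertex of the feasible set. List the vertices and price them.
carrots only: max(330/5, 1448/243) = 66 servings → $16.50.
spinach only: max(330/33, 1448/589) = 10 servings → $11.50.
orange only: max(330/92, 1448/195) = 7.426 servings → $3.71.
avocado only: max(330/14, 1448/370) = 23.57 servings → $47.14.
carrots + spinach: intersection lies outside the first quadrant.
carrots + orange with both tight: 3.221 servings and 3.412 servings → $2.51.
carrots + avocado: the both-tight solution has a negative serving — not a feasible corner.
spinach + orange with both tight: 1.442 servings and 3.07 servings → $3.19.
spinach + avocado: the both-tight solution has a negative serving — not a feasible corner.
orange + avocado with both tight: 3.252 servings and 2.199 servings → $6.03.
So the least-cost plan costs $2.51.

$2.51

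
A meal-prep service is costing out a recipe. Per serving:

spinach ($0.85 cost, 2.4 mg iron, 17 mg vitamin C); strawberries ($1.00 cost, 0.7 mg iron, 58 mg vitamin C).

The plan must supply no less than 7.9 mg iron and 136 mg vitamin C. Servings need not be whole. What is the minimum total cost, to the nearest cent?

spinach only: max(7.9/2.4, 136/17) = 8 servings → $6.80.
strawberries only: max(7.9/0.7, 136/58) = 11.29 servings → $11.29.
spinach + strawberries with both tight: 2.852 servings and 1.509 servings → $3.93.
Cheapest feasible corner: $3.93.

$3.93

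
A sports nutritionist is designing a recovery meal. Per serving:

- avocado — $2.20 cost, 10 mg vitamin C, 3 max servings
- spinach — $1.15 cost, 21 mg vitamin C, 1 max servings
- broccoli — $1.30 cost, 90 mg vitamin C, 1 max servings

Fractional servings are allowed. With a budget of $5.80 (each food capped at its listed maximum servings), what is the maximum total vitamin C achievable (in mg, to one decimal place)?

Vitamin C per dollar: broccoli 69.23, spinach 18.26, avocado 4.545.
Take 1 serving of broccoli: spends $1.30, +90.0 mg vitamin C (running total 90.0 mg).
Take 1 serving of spinach: spends $1.15, +21.0 mg vitamin C (running total 111.0 mg).
Take 1.523 servings of avocado: spends $3.35, +15.2 mg vitamin C (running total 126.2 mg).
Filling greedily by vitamin C-per-dollar is optimal for one linear limit, giving 126.2 mg.

126.2 mg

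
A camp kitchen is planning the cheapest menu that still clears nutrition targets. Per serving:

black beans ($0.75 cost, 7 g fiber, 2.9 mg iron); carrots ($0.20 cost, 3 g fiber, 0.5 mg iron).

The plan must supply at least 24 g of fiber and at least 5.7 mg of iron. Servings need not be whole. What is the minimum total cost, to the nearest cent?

$1.88

At the optimum either one food covers both requirements or two foods hit both targets exactly; no other combination can be cheaper.
black beans only: max(24/7, 5.7/2.9) = 3.429 servings → $2.57.
carrots only: max(24/3, 5.7/0.5) = 11.4 servings → $2.28.
black beans + carrots with both tight: 0.9808 servings and 5.712 servings → $1.88.
The minimum over all feasible corners is $1.88.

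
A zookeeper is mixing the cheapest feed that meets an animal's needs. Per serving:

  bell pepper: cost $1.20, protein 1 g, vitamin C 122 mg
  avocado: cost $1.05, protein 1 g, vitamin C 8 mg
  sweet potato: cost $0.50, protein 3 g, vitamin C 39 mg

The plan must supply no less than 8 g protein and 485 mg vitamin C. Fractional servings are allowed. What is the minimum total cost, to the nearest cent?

$4.95

bell pepper only: max(8/1, 485/122) = 8 servings → $9.60.
avocado only: max(8/1, 485/8) = 60.62 servings → $63.66.
sweet potato only: max(8/3, 485/39) = 12.44 servings → $6.22.
bell pepper + avocado with both tight: 3.693 servings and 4.307 servings → $8.95.
bell pepper + sweet potato with both tight: 3.495 servings and 1.502 servings → $4.95.
avocado + sweet potato with both targets exact would need a negative amount; discard.
Cheapest feasible corner: $4.95.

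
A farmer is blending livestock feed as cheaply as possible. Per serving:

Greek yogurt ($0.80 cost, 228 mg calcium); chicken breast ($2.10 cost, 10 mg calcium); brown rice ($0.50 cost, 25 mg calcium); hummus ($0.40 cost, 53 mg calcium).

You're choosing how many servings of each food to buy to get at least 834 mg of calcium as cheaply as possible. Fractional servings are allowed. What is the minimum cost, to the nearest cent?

Cost per mg of calcium: Greek yogurt $0.0035, hummus $0.0075, brown rice $0.0200, chicken breast $0.2100.
With no serving limits, use only Greek yogurt: 834 mg / 228 mg = 3.658 servings × $0.80 = $2.93.

$2.93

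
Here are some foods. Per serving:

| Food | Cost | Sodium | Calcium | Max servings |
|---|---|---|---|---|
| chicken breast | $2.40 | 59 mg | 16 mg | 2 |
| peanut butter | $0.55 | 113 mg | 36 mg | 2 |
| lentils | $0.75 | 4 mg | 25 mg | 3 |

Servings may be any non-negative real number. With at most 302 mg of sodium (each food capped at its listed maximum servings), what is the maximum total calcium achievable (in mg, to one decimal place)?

Calcium per mg sodium: lentils 6.25, peanut butter 0.3186, chicken breast 0.2712.
Take 3 servings of lentils: uses 12 mg sodium, +75.0 mg calcium (running total 75.0 mg).
Take 2 servings of peanut butter: uses 226 mg sodium, +72.0 mg calcium (running total 147.0 mg).
Take 1.085 servings of chicken breast: uses 64 mg sodium, +17.4 mg calcium (running total 164.4 mg).
Filling greedily by calcium-per-mg sodium is optimal for one linear limit, giving 164.4 mg.

164.4 mg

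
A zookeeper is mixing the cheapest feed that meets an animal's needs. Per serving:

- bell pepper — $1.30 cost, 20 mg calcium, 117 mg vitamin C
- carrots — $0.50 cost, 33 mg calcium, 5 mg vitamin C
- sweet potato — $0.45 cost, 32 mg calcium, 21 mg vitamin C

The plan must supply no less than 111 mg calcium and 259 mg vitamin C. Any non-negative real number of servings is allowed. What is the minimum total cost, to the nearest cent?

$3.39

This is a tiny linear program; its minimum lies at a vertex of the feasible set. List the vertices and price them.
bell pepper only: max(111/20, 259/117) = 5.55 servings → $7.21.
carrots only: max(111/33, 259/5) = 51.8 servings → $25.90.
sweet potato only: max(111/32, 259/21) = 12.33 servings → $5.55.
bell pepper + carrots with both tight: 2.125 servings and 2.076 servings → $3.80.
bell pepper + sweet potato with both tight: 1.792 servings and 2.349 servings → $3.39.
carrots + sweet potato: the both-tight solution has a negative serving — not a feasible corner.
So the least-cost plan costs $3.39.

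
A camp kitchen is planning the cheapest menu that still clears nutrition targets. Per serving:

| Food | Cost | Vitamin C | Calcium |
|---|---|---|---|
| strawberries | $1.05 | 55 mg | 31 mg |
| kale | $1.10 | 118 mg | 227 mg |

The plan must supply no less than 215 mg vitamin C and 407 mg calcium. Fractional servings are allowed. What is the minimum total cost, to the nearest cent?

$2.00

Compare the cost at each extreme point of the feasible region.
strawberries only: max(215/55, 407/31) = 13.13 servings → $13.79.
kale only: max(215/118, 407/227) = 1.822 servings → $2.00.
strawberries + kale with both tight: 0.08825 servings and 1.781 servings → $2.05.
So the least-cost plan costs $2.00.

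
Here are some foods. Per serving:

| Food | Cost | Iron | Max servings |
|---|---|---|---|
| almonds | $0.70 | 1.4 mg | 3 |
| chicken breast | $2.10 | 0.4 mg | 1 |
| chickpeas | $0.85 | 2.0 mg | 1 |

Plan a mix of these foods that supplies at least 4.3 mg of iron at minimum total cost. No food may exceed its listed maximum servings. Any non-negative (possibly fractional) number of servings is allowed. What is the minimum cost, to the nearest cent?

$2.00

Cost per mg of iron: chickpeas $0.4250, almonds $0.5000, chicken breast $5.2500.
Take 1 serving of chickpeas: +2.0 mg iron for $0.85 (total $0.85, still need 2.3 mg).
Take 1.643 servings of almonds: +2.3 mg iron for $1.15 (total $2.00, still need 0.0 mg).
Filling from the cheapest source first is optimal under one linear minimum: $2.00.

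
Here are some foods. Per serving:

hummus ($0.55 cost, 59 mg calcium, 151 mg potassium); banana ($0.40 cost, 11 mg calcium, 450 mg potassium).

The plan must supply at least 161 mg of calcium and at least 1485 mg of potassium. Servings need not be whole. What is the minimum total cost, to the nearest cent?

Compare the cost at each extreme point of the feasible region.
hummus only: max(161/59, 1485/151) = 9.834 servings → $5.41.
banana only: max(161/11, 1485/450) = 14.64 servings → $5.85.
hummus + banana with both tight: 2.255 servings and 2.543 servings → $2.26.
Cheapest feasible corner: $2.26.

$2.26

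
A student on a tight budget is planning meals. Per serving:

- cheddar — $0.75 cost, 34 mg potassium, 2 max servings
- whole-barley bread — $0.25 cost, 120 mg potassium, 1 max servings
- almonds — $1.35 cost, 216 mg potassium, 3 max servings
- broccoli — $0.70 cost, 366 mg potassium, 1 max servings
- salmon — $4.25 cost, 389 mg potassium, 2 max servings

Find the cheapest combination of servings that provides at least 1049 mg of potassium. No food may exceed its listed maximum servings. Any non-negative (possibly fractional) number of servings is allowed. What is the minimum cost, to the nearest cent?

Cost per mg of potassium: broccoli $0.0019, whole-barley bread $0.0021, almonds $0.0063, salmon $0.0109, cheddar $0.0221.
Take 1 serving of broccoli: +366.0 mg potassium for $0.70 (total $0.70, still need 683.0 mg).
Take 1 serving of whole-barley bread: +120.0 mg potassium for $0.25 (total $0.95, still need 563.0 mg).
Take 2.606 servings of almonds: +563.0 mg potassium for $3.52 (total $4.47, still need 0.0 mg).
Greedy by cheapest-per-mg is optimal for a single linear constraint, so the minimum cost is $4.47.

$4.47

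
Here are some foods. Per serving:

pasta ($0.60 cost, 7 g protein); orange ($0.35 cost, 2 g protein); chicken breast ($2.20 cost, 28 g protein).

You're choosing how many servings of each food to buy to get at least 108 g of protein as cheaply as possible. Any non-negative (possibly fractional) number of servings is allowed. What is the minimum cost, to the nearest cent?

$8.49

Cost per g of protein: chicken breast $0.0786, pasta $0.0857, orange $0.1750.
With no serving limits, use only chicken breast: 108 g / 28 g = 3.857 servings × $2.20 = $8.49.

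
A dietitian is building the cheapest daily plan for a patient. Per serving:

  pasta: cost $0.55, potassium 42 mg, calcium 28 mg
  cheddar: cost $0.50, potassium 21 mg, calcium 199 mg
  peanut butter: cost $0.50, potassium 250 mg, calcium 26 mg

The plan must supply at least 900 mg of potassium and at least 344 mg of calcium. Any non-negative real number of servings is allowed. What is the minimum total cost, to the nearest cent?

Two binding constraints pin down two serving amounts, so the optimal mix uses at most two foods. The candidates are each food alone (scaled to the tighter of potassium/calcium) and each pair with both constraints tight.
pasta only: max(900/42, 344/28) = 21.43 servings → $11.79.
cheddar only: max(900/21, 344/199) = 42.86 servings → $21.43.
peanut butter only: max(900/250, 344/26) = 13.23 servings → $6.62.
pasta + cheddar with both targets exact would need a negative amount; discard.
pasta + peanut butter with both tight: 10.6 servings and 1.82 servings → $6.74.
cheddar + peanut butter with both tight: 1.272 servings and 3.493 servings → $2.38.
Cheapest feasible corner: $2.38.

$2.38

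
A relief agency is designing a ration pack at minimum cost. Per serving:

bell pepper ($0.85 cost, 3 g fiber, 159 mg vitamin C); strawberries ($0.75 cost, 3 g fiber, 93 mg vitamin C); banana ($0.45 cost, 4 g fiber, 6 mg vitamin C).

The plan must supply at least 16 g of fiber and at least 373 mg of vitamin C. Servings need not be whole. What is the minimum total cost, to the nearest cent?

$2.96

bell pepper only: max(16/3, 373/159) = 5.333 servings → $4.53.
strawberries only: max(16/3, 373/93) = 5.333 servings → $4.00.
banana only: max(16/4, 373/6) = 62.17 servings → $27.98.
bell pepper + strawberries with both targets exact would need a negative amount; discard.
bell pepper + banana with both tight: 2.259 servings and 2.306 servings → $2.96.
strawberries + banana with both tight: 3.944 servings and 1.042 servings → $3.43.
The minimum over all feasible corners is $2.96.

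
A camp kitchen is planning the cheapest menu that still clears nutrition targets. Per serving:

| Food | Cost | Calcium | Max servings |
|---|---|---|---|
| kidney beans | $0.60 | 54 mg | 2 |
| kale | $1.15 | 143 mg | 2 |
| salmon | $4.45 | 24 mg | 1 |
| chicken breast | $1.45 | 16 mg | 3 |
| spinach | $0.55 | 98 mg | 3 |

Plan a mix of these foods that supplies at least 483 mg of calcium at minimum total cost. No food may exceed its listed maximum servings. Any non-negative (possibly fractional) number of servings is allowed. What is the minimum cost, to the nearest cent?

Cost per mg of calcium: spinach $0.0056, kale $0.0080, kidney beans $0.0111, chicken breast $0.0906, salmon $0.1854.
Take 3 servings of spinach: +294.0 mg calcium for $1.65 (total $1.65, still need 189.0 mg).
Take 1.322 servings of kale: +189.0 mg calcium for $1.52 (total $3.17, still need 0.0 mg).
Greedy by cheapest-per-mg is optimal for a single linear constraint, so the minimum cost is $3.17.

$3.17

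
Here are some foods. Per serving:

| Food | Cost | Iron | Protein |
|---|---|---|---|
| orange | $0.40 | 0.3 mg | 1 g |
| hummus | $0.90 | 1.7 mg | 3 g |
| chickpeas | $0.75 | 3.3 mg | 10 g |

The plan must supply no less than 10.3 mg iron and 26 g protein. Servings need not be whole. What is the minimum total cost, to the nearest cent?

$2.34

For a min-cost LP with two ≥-constraints, a basic feasible solution has at most two positive variables.
orange only: max(10.3/0.3, 26/1) = 34.33 servings → $13.73.
hummus only: max(10.3/1.7, 26/3) = 8.667 servings → $7.80.
chickpeas only: max(10.3/3.3, 26/10) = 3.121 servings → $2.34.
orange + hummus with both tight: 16.62 servings and 3.125 servings → $9.46.
orange + chickpeas: the both-tight solution has a negative serving — not a feasible corner.
hummus + chickpeas with both tight: 2.423 servings and 1.873 servings → $3.59.
The minimum over all feasible corners is $2.34.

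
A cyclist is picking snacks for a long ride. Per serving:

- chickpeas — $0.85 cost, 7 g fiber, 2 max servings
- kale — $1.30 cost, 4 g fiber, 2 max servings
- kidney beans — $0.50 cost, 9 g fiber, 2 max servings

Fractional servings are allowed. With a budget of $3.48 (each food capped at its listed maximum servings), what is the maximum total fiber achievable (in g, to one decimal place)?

Fiber per dollar: kidney beans 18, chickpeas 8.235, kale 3.077.
Take 2 servings of kidney beans: spends $1.00, +18.0 g fiber (running total 18.0 g).
Take 2 servings of chickpeas: spends $1.70, +14.0 g fiber (running total 32.0 g).
Take 0.6 servings of kale: spends $0.78, +2.4 g fiber (running total 34.4 g).
Filling greedily by fiber-per-dollar is optimal for one linear limit, giving 34.4 g.

34.4 g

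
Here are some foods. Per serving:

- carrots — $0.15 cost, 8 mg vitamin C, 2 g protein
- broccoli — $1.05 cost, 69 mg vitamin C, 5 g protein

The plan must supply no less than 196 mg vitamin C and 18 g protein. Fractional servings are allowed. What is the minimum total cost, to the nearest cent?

$3.06

A basic optimal solution has at most two foods positive. Try each food alone and each pair with both targets met exactly.
carrots only: max(196/8, 18/2) = 24.5 servings → $3.67.
broccoli only: max(196/69, 18/5) = 3.6 servings → $3.78.
carrots + broccoli with both tight: 2.673 servings and 2.531 servings → $3.06.
So the least-cost plan costs $3.06.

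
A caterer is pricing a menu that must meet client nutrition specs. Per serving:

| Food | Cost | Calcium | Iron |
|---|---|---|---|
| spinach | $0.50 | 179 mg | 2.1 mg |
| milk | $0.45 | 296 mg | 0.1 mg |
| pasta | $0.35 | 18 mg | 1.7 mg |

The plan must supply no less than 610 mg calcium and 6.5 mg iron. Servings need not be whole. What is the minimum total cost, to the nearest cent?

$1.63

An LP optimum is at a vertex; with two nutrient constraints at most two foods are used. Check each candidate.
spinach only: max(610/179, 6.5/2.1) = 3.408 servings → $1.70.
milk only: max(610/296, 6.5/0.1) = 65 servings → $29.25.
pasta only: max(610/18, 6.5/1.7) = 33.89 servings → $11.86.
spinach + milk with both tight: 3.086 servings and 0.1946 servings → $1.63.
spinach + pasta with both targets exact would need a negative amount; discard.
milk + pasta with both tight: 1.835 servings and 3.716 servings → $2.13.
So the least-cost plan costs $1.63.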